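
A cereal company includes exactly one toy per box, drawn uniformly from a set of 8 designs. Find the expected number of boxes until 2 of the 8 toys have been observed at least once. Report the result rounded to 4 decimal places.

With k distinct toys already seen, the next new one arrives after an expected 8/(8-k) boxes.
Sum over k = 0,...,1: E = 8/8 + 8/7 = 2.14286.

2.1429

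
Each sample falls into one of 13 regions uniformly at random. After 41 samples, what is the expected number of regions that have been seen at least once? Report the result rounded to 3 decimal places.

For each region, P(seen in 41 samples) = 1 - (12/13)^41 = 0.9624.
By linearity of expectation, E[distinct seen] = 13·(1 - (12/13)^41) = 12.5117.

12.512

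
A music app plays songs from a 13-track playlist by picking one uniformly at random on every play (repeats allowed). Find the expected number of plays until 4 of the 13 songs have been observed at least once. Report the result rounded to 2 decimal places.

With k distinct songs already seen, the next new one arrives after an expected 13/(13-k) plays.
Sum over k = 0,...,3: E = 13/13 + 13/12 + 13/11 + 13/10 = 4.565.

4.57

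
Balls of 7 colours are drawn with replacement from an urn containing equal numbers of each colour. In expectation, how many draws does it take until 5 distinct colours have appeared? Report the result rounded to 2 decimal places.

With k distinct colours already seen, the next new one arrives after an expected 7/(7-k) draws.
Sum over k = 0,...,4: E = 7/7 + 7/6 + 7/5 + 7/4 + 7/3 = 7.650.

7.65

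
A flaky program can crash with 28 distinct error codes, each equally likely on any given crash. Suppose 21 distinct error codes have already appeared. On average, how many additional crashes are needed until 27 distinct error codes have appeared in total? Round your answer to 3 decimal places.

44.600

The wait to go from k to k+1 distinct error codes is geometric with mean 28/(28-k).
Sum over k = 21,...,26: E = 28/7 + 28/6 + 28/5 + 28/4 + 28/3 + 28/2 = 44.6000.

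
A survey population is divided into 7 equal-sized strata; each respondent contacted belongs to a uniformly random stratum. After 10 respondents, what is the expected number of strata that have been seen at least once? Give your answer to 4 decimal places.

For each stratum, P(seen in 10 respondents) = 1 - (6/7)^10 = 0.78594.
By linearity of expectation, E[distinct seen] = 7·(1 - (6/7)^10) = 5.50159.

5.5016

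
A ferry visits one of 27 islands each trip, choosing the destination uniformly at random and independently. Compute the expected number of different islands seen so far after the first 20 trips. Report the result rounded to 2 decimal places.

For each island, P(seen in 20 trips) = 1 - (26/27)^20 = 0.530.
By linearity of expectation, E[distinct seen] = 27·(1 - (26/27)^20) = 14.307.

14.31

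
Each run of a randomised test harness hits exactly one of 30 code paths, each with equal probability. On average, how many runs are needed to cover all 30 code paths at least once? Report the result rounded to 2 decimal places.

Split into phases: going from k distinct to k+1 distinct takes on average 30/(30-k) runs.
E[T] = 30/30 + 30/29 + 30/28 + ... + 30/2 + 30/1 = 30·H_{30}.
H_{30} = 3.995, so E[T] = 119.850.

119.85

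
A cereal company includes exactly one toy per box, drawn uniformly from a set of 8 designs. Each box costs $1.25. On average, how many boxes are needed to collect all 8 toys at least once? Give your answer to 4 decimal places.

The wait to go from k to k+1 distinct toys is geometric with mean 8/(8-k).
E[T] = 8/8 + 8/7 + 8/6 + ... + 8/2 + 8/1 = 8·H_{8}.
H_{8} = 2.71786, so E[T] = 21.74286.

21.7429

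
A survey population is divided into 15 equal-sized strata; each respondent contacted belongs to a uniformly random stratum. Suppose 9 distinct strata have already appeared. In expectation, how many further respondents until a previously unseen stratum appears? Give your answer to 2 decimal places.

2.50

The number of respondents until the next new stratum is geometric with success probability 6/15, so its mean is 15/6.
E = 15/6 = 2.500.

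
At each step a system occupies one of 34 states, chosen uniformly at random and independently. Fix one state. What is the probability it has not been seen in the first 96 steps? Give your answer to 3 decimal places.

0.057

On each step the fixed state fails to appear with probability 33/34.
P(still missing after 96) = (33/34)^96 = 0.0569.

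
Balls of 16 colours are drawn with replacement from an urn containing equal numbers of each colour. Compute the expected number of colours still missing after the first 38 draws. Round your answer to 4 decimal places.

1.3773

For each colour, P(unseen after 38) = (15/16)^38 = 0.08608.
By linearity of expectation, E[unseen] = 16·(15/16)^38 = 1.37730.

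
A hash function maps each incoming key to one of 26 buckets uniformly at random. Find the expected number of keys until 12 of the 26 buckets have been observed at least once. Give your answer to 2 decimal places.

15.67

With k distinct buckets already seen, the next new one arrives after an expected 26/(26-k) keys.
Sum over k = 0,...,11: E = 26/26 + 26/25 + 26/24 + ... + 26/16 + 26/15 = 15.674.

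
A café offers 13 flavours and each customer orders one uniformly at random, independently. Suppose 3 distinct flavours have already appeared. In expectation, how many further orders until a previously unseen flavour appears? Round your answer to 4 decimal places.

The number of orders until the next new flavour is geometric with success probability 10/13, so its mean is 13/10.
E = 13/10 = 1.30000.

1.3000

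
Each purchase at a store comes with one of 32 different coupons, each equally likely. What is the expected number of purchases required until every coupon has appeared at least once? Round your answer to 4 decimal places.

129.8718

Split into phases: going from k distinct to k+1 distinct takes on average 32/(32-k) purchases.
E[T] = 32/32 + 32/31 + 32/30 + ... + 32/2 + 32/1 = 32·H_{32}.
H_{32} = 4.05850, so E[T] = 129.87185.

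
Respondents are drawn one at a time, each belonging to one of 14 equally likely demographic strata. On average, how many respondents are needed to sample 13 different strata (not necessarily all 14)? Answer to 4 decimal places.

31.5219

Going from k to k+1 distinct takes a geometric number of respondents with mean 14/(14-k).
Sum over k = 0,...,12: E = 14/14 + 14/13 + 14/12 + ... + 14/3 + 14/2 = 31.52187.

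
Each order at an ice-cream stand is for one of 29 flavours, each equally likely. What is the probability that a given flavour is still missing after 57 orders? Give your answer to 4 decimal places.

0.1353

Each order misses the fixed flavour with probability (29-1)/29 = 28/29, independently.
P(still missing after 57) = (28/29)^57 = 0.13531.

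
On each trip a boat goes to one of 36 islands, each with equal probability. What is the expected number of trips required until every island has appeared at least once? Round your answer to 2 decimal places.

The wait to go from k to k+1 distinct islands is geometric with mean 36/(36-k).
E[T] = 36/36 + 36/35 + 36/34 + ... + 36/2 + 36/1 = 36·H_{36}.
H_{36} = 4.175, so E[T] = 150.284.

150.28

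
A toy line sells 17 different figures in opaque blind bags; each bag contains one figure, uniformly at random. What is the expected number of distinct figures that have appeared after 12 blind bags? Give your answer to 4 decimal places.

For each figure, P(seen in 12 blind bags) = 1 - (16/17)^12 = 0.51688.
By linearity of expectation, E[distinct seen] = 17·(1 - (16/17)^12) = 8.78700.

8.7870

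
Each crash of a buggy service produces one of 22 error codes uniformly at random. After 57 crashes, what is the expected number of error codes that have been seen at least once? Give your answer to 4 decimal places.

20.4482

For each error code, P(seen in 57 crashes) = 1 - (21/22)^57 = 0.92946.
By linearity of expectation, E[distinct seen] = 22·(1 - (21/22)^57) = 20.44822.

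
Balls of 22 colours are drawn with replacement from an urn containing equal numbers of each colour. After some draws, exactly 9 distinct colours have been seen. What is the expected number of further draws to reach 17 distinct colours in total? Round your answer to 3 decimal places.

With k distinct colours already seen, the next new one takes an expected 22/(22-k) draws.
Sum over k = 9,...,16: E = 22/13 + 22/12 + 22/11 + ... + 22/7 + 22/6 = 19.7296.

19.730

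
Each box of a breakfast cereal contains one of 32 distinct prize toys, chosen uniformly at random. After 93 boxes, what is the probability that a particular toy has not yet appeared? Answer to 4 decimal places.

0.0522

On each box the fixed toy fails to appear with probability 31/32.
P(still missing after 93) = (31/32)^93 = 0.05220.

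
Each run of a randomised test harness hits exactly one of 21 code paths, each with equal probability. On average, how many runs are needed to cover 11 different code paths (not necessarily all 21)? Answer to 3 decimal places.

15.044

With k distinct code paths already seen, the next new one arrives after an expected 21/(21-k) runs.
Sum over k = 0,...,10: E = 21/21 + 21/20 + 21/19 + ... + 21/12 + 21/11 = 15.0442.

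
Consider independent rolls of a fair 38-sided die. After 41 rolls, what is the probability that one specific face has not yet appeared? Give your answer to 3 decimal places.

Each roll misses the fixed face with probability (38-1)/38 = 37/38, independently.
P(still missing after 41) = (37/38)^41 = 0.3351.

0.335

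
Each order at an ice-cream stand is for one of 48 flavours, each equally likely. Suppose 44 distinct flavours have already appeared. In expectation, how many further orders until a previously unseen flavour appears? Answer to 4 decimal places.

The number of orders until the next new flavour is geometric with success probability 4/48, so its mean is 48/4.
E = 48/4 = 12.00000.

12.0000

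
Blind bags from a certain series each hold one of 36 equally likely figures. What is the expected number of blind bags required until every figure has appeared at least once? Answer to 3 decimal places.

150.284

After k distinct figures have appeared, the next blind bag gives a new one with probability (36-k)/36, so the expected wait for the (k+1)-th is 36/(36-k).
E[T] = 36/36 + 36/35 + 36/34 + ... + 36/2 + 36/1 = 36·H_{36}.
H_{36} = 4.1746, so E[T] = 150.2841.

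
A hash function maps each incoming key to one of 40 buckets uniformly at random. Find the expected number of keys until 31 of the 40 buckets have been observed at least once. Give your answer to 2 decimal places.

With k distinct buckets already seen, the next new one arrives after an expected 40/(40-k) keys.
Sum over k = 0,...,30: E = 40/40 + 40/39 + 40/38 + ... + 40/11 + 40/10 = 57.983.

57.98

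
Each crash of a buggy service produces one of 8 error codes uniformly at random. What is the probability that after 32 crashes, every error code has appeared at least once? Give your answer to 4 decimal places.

By inclusion–exclusion over which error codes are missing,
P(all seen) = Σ_{j=0}^{8} (-1)^j C(8,j)((8-j)/8)^32
= 1.00000 - 0.11152 + 0.00281 - 0.00002 + 0.00000 - 0.00000 + 0.00000 - 0.00000 + 0.00000
= 0.89128.

0.8913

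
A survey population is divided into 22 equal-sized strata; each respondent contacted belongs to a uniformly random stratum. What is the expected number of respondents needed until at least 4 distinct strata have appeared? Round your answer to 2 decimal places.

4.31

With k distinct strata already seen, the next new one arrives after an expected 22/(22-k) respondents.
Sum over k = 0,...,3: E = 22/22 + 22/21 + 22/20 + 22/19 = 4.306.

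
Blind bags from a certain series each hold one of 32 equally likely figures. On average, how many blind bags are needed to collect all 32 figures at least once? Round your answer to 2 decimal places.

129.87

After k distinct figures have appeared, the next blind bag gives a new one with probability (32-k)/32, so the expected wait for the (k+1)-th is 32/(32-k).
E[T] = 32/32 + 32/31 + 32/30 + ... + 32/2 + 32/1 = 32·H_{32}.
H_{32} = 4.058, so E[T] = 129.872.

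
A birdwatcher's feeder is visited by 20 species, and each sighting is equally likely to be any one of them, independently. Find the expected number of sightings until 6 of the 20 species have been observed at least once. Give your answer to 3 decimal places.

With k distinct species already seen, the next new one arrives after an expected 20/(20-k) sightings.
Sum over k = 0,...,5: E = 20/20 + 20/19 + 20/18 + 20/17 + 20/16 + 20/15 = 6.9235.

6.924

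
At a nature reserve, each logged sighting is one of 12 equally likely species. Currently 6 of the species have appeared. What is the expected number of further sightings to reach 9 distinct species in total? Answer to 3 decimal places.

From k distinct to k+1 distinct takes on average 12/(12-k) sightings.
Sum over k = 6,...,8: E = 12/6 + 12/5 + 12/4 = 7.4000.

7.400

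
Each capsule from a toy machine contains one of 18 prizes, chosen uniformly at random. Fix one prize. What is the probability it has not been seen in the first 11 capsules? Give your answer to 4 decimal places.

Each capsule misses the fixed prize with probability (18-1)/18 = 17/18, independently.
P(still missing after 11) = (17/18)^11 = 0.53326.

0.5333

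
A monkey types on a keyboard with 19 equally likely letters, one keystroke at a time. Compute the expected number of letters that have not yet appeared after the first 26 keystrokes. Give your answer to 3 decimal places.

For each letter, P(unseen after 26) = (18/19)^26 = 0.2452.
By linearity of expectation, E[unseen] = 19·(18/19)^26 = 4.6585.

4.658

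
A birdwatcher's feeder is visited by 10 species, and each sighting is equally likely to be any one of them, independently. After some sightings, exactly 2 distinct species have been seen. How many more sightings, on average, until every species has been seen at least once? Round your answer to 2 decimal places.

The wait to go from k to k+1 distinct species is geometric with mean 10/(10-k).
Sum over k = 2,...,9: E = 10/8 + 10/7 + 10/6 + ... + 10/2 + 10/1 = 27.179.

27.18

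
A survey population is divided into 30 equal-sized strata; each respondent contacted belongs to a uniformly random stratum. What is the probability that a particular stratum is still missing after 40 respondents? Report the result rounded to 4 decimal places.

Each respondent misses the fixed stratum with probability (30-1)/30 = 29/30, independently.
P(still missing after 40) = (29/30)^40 = 0.25767.

0.2577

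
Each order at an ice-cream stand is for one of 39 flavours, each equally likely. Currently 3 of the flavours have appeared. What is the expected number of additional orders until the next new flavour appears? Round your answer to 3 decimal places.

Each order yields a new flavour with probability (39-3)/39 = 36/39, so the wait is geometric with mean 39/36.
E = 39/36 = 1.0833.

1.083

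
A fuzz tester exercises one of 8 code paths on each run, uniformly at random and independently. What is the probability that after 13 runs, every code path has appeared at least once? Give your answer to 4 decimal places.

By inclusion–exclusion over which code paths are missing,
P(all seen) = Σ_{j=0}^{8} (-1)^j C(8,j)((8-j)/8)^13
= 1.00000 - 1.40992 + 0.66520 - 0.12434 + 0.00854 - 0.00016 + 0.00000 - 0.00000 + 0.00000
= 0.13932.

0.1393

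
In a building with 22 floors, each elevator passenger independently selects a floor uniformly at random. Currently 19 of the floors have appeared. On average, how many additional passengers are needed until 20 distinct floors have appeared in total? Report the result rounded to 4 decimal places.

With k distinct floors already seen, the next new one takes an expected 22/(22-k) passengers.
Only the k = 19 term is needed: E = 22/3 = 7.33333.

7.3333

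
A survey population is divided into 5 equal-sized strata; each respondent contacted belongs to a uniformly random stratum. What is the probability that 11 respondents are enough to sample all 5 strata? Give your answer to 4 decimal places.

0.6064

Let A_i be the event that stratum i is missing after 11 respondents. By inclusion–exclusion on the A_i,
P(all seen) = Σ_{j=0}^{5} (-1)^j C(5,j)((5-j)/5)^11
= 1.00000 - 0.42950 + 0.03628 - 0.00042 + 0.00000 - 0.00000
= 0.60636.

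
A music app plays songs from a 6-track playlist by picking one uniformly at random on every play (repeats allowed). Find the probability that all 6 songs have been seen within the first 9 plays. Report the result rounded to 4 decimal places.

By inclusion–exclusion over which songs are missing,
P(all seen) = Σ_{j=0}^{6} (-1)^j C(6,j)((6-j)/6)^9
= 1.00000 - 1.16284 + 0.39018 - 0.03906 + 0.00076 - 0.00000 + 0.00000
= 0.18904.

0.1890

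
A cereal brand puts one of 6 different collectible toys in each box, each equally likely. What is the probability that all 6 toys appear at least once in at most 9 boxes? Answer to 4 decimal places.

0.1890

By inclusion–exclusion over which toys are missing,
P(all seen) = Σ_{j=0}^{6} (-1)^j C(6,j)((6-j)/6)^9
= 1.00000 - 1.16284 + 0.39018 - 0.03906 + 0.00076 - 0.00000 + 0.00000
= 0.18904.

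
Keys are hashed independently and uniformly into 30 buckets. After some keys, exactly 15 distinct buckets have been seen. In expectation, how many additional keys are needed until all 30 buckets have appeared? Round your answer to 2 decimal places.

The wait to go from k to k+1 distinct buckets is geometric with mean 30/(30-k).
Sum over k = 15,...,29: E = 30/15 + 30/14 + 30/13 + ... + 30/2 + 30/1 = 99.547.

99.55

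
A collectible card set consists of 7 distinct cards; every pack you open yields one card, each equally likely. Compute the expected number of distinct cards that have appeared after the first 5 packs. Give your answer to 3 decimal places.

3.761

For each card, P(seen in 5 packs) = 1 - (6/7)^5 = 0.5373.
By linearity of expectation, E[distinct seen] = 7·(1 - (6/7)^5) = 3.7613.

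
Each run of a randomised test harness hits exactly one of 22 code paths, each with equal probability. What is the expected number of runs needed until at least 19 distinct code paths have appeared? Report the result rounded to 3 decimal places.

With k distinct code paths already seen, the next new one arrives after an expected 22/(22-k) runs.
Sum over k = 0,...,18: E = 22/22 + 22/21 + 22/20 + ... + 22/5 + 22/4 = 40.8646.

40.865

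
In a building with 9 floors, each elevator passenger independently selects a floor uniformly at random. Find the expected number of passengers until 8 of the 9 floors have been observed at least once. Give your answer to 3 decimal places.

16.461

With k distinct floors already seen, the next new one arrives after an expected 9/(9-k) passengers.
Sum over k = 0,...,7: E = 9/9 + 9/8 + 9/7 + ... + 9/3 + 9/2 = 16.4607.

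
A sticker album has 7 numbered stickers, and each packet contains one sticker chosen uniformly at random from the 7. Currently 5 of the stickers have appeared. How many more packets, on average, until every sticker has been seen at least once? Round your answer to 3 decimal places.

10.500

From k distinct to k+1 distinct takes on average 7/(7-k) packets.
Sum over k = 5,...,6: E = 7/2 + 7/1 = 10.5000.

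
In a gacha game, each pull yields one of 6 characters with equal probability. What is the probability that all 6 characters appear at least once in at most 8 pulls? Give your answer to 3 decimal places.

0.114

By inclusion–exclusion over which characters are missing,
P(all seen) = Σ_{j=0}^{6} (-1)^j C(6,j)((6-j)/6)^8
= 1.0000 - 1.3954 + 0.5853 - 0.0781 + 0.0023 - 0.0000 + 0.0000
= 0.1140.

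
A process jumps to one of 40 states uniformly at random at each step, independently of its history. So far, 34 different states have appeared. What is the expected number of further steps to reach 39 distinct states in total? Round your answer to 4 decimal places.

58.0000

From k distinct to k+1 distinct takes on average 40/(40-k) steps.
Sum over k = 34,...,38: E = 40/6 + 40/5 + 40/4 + 40/3 + 40/2 = 58.00000.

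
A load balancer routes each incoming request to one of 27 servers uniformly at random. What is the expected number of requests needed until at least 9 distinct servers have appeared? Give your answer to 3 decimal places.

With k distinct servers already seen, the next new one arrives after an expected 27/(27-k) requests.
Sum over k = 0,...,8: E = 27/27 + 27/26 + 27/25 + ... + 27/20 + 27/19 = 10.7014.

10.701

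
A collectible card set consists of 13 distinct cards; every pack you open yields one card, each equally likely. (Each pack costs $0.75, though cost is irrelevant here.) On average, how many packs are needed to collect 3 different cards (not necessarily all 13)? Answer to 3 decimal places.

3.265

With k distinct cards already seen, the next new one arrives after an expected 13/(13-k) packs.
Sum over k = 0,...,2: E = 13/13 + 13/12 + 13/11 = 3.2652.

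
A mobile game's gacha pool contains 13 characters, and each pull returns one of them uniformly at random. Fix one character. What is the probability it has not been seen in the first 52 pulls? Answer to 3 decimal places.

On each pull the fixed character fails to appear with probability 12/13.
P(still missing after 52) = (12/13)^52 = 0.0156.

0.016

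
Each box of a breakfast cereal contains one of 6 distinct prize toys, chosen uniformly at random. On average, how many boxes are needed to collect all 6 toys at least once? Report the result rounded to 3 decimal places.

14.700

After k distinct toys have appeared, the next box gives a new one with probability (6-k)/6, so the expected wait for the (k+1)-th is 6/(6-k).
E[T] = 6/6 + 6/5 + 6/4 + 6/3 + 6/2 + 6/1 = 6·H_{6}.
H_{6} = 2.4500, so E[T] = 14.7000.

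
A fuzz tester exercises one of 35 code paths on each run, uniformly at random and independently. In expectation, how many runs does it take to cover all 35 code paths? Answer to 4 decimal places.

The wait to go from k to k+1 distinct code paths is geometric with mean 35/(35-k).
E[T] = 35/35 + 35/34 + 35/33 + ... + 35/2 + 35/1 = 35·H_{35}.
H_{35} = 4.14678, so E[T] = 145.13735.

145.1373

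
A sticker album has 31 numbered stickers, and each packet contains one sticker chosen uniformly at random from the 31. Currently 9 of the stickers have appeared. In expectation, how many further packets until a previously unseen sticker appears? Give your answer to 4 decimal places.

Each packet yields a new sticker with probability (31-9)/31 = 22/31, so the wait is geometric with mean 31/22.
E = 31/22 = 1.40909.

1.4091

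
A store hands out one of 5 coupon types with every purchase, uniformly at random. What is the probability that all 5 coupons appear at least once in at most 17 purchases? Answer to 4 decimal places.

0.8891

By inclusion–exclusion over which coupons are missing,
P(all seen) = Σ_{j=0}^{5} (-1)^j C(5,j)((5-j)/5)^17
= 1.00000 - 0.11259 + 0.00169 - 0.00000 + 0.00000 - 0.00000
= 0.88910.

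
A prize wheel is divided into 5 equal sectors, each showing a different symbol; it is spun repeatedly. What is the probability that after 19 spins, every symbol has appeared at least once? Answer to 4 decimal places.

0.9286

Let A_i be the event that symbol i is missing after 19 spins. By inclusion–exclusion on the A_i,
P(all seen) = Σ_{j=0}^{5} (-1)^j C(5,j)((5-j)/5)^19
= 1.00000 - 0.07206 + 0.00061 - 0.00000 + 0.00000 - 0.00000
= 0.92855.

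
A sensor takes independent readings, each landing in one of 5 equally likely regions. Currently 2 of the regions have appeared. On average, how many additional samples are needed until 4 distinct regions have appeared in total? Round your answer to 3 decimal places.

With k distinct regions already seen, the next new one takes an expected 5/(5-k) samples.
Sum over k = 2,...,3: E = 5/3 + 5/2 = 4.1667.

4.167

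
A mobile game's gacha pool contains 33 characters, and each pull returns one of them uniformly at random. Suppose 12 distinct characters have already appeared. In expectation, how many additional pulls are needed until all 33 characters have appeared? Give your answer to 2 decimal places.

120.30

From k distinct to k+1 distinct takes on average 33/(33-k) pulls.
Sum over k = 12,...,32: E = 33/21 + 33/20 + 33/19 + ... + 33/2 + 33/1 = 120.297.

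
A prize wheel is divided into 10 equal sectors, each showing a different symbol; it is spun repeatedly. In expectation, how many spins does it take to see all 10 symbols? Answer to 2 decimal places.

The wait to go from k to k+1 distinct symbols is geometric with mean 10/(10-k).
E[T] = 10/10 + 10/9 + 10/8 + ... + 10/2 + 10/1 = 10·H_{10}.
H_{10} = 2.929, so E[T] = 29.290.

29.29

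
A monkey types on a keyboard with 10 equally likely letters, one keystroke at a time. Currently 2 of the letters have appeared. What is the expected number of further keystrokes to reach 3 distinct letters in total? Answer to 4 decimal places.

With k distinct letters already seen, the next new one takes an expected 10/(10-k) keystrokes.
Only the k = 2 term is needed: E = 10/8 = 1.25000.

1.2500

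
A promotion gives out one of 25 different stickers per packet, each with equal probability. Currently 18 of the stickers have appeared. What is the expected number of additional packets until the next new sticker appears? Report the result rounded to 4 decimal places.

Each packet yields a new sticker with probability (25-18)/25 = 7/25, so the wait is geometric with mean 25/7.
E = 25/7 = 3.57143.

3.5714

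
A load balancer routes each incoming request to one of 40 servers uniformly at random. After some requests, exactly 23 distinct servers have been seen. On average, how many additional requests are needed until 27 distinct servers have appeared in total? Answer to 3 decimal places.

10.377

The wait to go from k to k+1 distinct servers is geometric with mean 40/(40-k).
Sum over k = 23,...,26: E = 40/17 + 40/16 + 40/15 + 40/14 = 10.3768.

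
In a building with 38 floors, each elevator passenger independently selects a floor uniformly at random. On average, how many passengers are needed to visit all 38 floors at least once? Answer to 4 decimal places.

The wait to go from k to k+1 distinct floors is geometric with mean 38/(38-k).
E[T] = 38/38 + 38/37 + 38/36 + ... + 38/2 + 38/1 = 38·H_{38}.
H_{38} = 4.22790, so E[T] = 160.66028.

160.6603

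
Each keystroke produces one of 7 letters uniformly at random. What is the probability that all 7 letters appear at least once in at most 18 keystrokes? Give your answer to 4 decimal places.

0.6112

By inclusion–exclusion over which letters are missing,
P(all seen) = Σ_{j=0}^{7} (-1)^j C(7,j)((7-j)/7)^18
= 1.00000 - 0.43657 + 0.04919 - 0.00148 + 0.00001 - 0.00000 + 0.00000 - 0.00000
= 0.61115.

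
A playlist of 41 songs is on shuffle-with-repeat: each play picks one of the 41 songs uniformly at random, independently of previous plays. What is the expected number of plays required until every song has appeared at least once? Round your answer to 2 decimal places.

176.42

After k distinct songs have appeared, the next play gives a new one with probability (41-k)/41, so the expected wait for the (k+1)-th is 41/(41-k).
E[T] = 41/41 + 41/40 + 41/39 + ... + 41/2 + 41/1 = 41·H_{41}.
H_{41} = 4.303, so E[T] = 176.420.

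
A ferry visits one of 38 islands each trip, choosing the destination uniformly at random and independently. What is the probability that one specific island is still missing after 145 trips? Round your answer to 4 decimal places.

0.0209

Each trip misses the fixed island with probability (38-1)/38 = 37/38, independently.
P(still missing after 145) = (37/38)^145 = 0.02092.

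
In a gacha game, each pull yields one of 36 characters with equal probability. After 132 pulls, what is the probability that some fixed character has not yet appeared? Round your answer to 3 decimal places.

0.024

Each pull misses the fixed character with probability (36-1)/36 = 35/36, independently.
P(still missing after 132) = (35/36)^132 = 0.0243.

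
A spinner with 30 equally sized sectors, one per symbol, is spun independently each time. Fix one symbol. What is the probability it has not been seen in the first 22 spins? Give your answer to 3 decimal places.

Each spin misses the fixed symbol with probability (30-1)/30 = 29/30, independently.
P(still missing after 22) = (29/30)^22 = 0.4743.

0.474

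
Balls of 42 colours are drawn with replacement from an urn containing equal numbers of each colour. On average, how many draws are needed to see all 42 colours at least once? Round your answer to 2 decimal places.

The wait to go from k to k+1 distinct colours is geometric with mean 42/(42-k).
E[T] = 42/42 + 42/41 + 42/40 + ... + 42/2 + 42/1 = 42·H_{42}.
H_{42} = 4.327, so E[T] = 181.723.

181.72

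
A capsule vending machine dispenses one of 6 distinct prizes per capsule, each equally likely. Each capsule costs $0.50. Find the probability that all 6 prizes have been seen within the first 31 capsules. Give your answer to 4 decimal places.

By inclusion–exclusion over which prizes are missing,
P(all seen) = Σ_{j=0}^{6} (-1)^j C(6,j)((6-j)/6)^31
= 1.00000 - 0.02106 + 0.00005 - 0.00000 + 0.00000 - 0.00000 + 0.00000
= 0.97899.

0.9790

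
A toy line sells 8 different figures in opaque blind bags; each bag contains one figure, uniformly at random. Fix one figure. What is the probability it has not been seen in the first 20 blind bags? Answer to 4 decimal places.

0.0692

On each blind bag the fixed figure fails to appear with probability 7/8.
P(still missing after 20) = (7/8)^20 = 0.06921.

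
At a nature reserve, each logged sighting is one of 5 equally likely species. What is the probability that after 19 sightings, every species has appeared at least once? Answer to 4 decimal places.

0.9286

Let A_i be the event that species i is missing after 19 sightings. By inclusion–exclusion on the A_i,
P(all seen) = Σ_{j=0}^{5} (-1)^j C(5,j)((5-j)/5)^19
= 1.00000 - 0.07206 + 0.00061 - 0.00000 + 0.00000 - 0.00000
= 0.92855.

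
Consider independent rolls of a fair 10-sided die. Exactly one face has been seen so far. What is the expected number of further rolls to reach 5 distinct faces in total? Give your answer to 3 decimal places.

5.456

The wait to go from k to k+1 distinct faces is geometric with mean 10/(10-k).
Sum over k = 1,...,4: E = 10/9 + 10/8 + 10/7 + 10/6 = 5.4563.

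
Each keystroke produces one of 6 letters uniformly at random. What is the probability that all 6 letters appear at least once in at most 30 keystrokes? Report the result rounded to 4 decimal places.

By inclusion–exclusion over which letters are missing,
P(all seen) = Σ_{j=0}^{6} (-1)^j C(6,j)((6-j)/6)^30
= 1.00000 - 0.02528 + 0.00008 - 0.00000 + 0.00000 - 0.00000 + 0.00000
= 0.97480.

0.9748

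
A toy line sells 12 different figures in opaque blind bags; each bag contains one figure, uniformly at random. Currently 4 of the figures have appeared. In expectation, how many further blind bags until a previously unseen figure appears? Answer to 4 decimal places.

1.5000

Each blind bag yields a new figure with probability (12-4)/12 = 8/12, so the wait is geometric with mean 12/8.
E = 12/8 = 1.50000.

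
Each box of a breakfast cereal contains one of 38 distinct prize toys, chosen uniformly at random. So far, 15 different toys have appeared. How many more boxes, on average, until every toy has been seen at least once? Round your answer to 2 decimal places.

The wait to go from k to k+1 distinct toys is geometric with mean 38/(38-k).
Sum over k = 15,...,37: E = 38/23 + 38/22 + 38/21 + ... + 38/2 + 38/1 = 141.903.

141.90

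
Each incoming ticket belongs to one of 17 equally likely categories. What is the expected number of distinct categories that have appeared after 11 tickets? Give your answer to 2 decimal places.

For each category, P(seen in 11 tickets) = 1 - (16/17)^11 = 0.487.
By linearity of expectation, E[distinct seen] = 17·(1 - (16/17)^11) = 8.274.

8.27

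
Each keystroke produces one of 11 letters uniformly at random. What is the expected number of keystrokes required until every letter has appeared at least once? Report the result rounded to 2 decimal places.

Split into phases: going from k distinct to k+1 distinct takes on average 11/(11-k) keystrokes.
E[T] = 11/11 + 11/10 + 11/9 + ... + 11/2 + 11/1 = 11·H_{11}.
H_{11} = 3.020, so E[T] = 33.219.

33.22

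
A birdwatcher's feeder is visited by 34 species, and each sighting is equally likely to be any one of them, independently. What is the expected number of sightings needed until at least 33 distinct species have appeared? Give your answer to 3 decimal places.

106.019

Going from k to k+1 distinct takes a geometric number of sightings with mean 34/(34-k).
Sum over k = 0,...,32: E = 34/34 + 34/33 + 34/32 + ... + 34/3 + 34/2 = 106.0191.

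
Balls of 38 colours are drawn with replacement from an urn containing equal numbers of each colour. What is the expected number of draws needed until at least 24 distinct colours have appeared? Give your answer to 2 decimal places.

Going from k to k+1 distinct takes a geometric number of draws with mean 38/(38-k).
Sum over k = 0,...,23: E = 38/38 + 38/37 + 38/36 + ... + 38/16 + 38/15 = 37.101.

37.10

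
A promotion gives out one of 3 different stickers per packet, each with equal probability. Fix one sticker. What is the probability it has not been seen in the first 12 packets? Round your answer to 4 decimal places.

On each packet the fixed sticker fails to appear with probability 2/3.
P(still missing after 12) = (2/3)^12 = 0.00771.

0.0077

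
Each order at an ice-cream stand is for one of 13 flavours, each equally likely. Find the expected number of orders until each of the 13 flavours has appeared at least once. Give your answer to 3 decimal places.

After k distinct flavours have appeared, the next order gives a new one with probability (13-k)/13, so the expected wait for the (k+1)-th is 13/(13-k).
E[T] = 13/13 + 13/12 + 13/11 + ... + 13/2 + 13/1 = 13·H_{13}.
H_{13} = 3.1801, so E[T] = 41.3417.

41.342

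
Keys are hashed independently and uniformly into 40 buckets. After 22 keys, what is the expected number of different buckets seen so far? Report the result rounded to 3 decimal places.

For each bucket, P(seen in 22 keys) = 1 - (39/40)^22 = 0.4271.
By linearity of expectation, E[distinct seen] = 40·(1 - (39/40)^22) = 17.0828.

17.083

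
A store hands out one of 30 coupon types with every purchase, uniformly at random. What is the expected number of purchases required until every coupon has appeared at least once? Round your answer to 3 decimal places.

119.850

After k distinct coupons have appeared, the next purchase gives a new one with probability (30-k)/30, so the expected wait for the (k+1)-th is 30/(30-k).
E[T] = 30/30 + 30/29 + 30/28 + ... + 30/2 + 30/1 = 30·H_{30}.
H_{30} = 3.9950, so E[T] = 119.8496.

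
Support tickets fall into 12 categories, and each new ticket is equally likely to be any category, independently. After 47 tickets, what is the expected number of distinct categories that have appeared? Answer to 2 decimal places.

For each category, P(seen in 47 tickets) = 1 - (11/12)^47 = 0.983.
By linearity of expectation, E[distinct seen] = 12·(1 - (11/12)^47) = 11.799.

11.80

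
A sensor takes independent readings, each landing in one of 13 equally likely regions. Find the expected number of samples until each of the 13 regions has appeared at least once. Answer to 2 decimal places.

The wait to go from k to k+1 distinct regions is geometric with mean 13/(13-k).
E[T] = 13/13 + 13/12 + 13/11 + ... + 13/2 + 13/1 = 13·H_{13}.
H_{13} = 3.180, so E[T] = 41.342.

41.34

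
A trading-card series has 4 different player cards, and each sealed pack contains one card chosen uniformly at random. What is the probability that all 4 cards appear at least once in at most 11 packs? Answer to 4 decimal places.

Let A_i be the event that card i is missing after 11 packs. By inclusion–exclusion on the A_i,
P(all seen) = Σ_{j=0}^{4} (-1)^j C(4,j)((4-j)/4)^11
= 1.00000 - 0.16894 + 0.00293 - 0.00000 + 0.00000
= 0.83399.

0.8340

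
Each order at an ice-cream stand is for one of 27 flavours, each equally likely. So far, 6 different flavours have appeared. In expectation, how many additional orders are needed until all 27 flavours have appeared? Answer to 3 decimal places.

98.425

From k distinct to k+1 distinct takes on average 27/(27-k) orders.
Sum over k = 6,...,26: E = 27/21 + 27/20 + 27/19 + ... + 27/2 + 27/1 = 98.4247.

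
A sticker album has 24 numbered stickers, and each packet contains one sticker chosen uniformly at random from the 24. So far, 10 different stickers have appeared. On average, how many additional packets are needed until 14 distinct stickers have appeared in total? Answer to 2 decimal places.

From k distinct to k+1 distinct takes on average 24/(24-k) packets.
Sum over k = 10,...,13: E = 24/14 + 24/13 + 24/12 + 24/11 = 7.742.

7.74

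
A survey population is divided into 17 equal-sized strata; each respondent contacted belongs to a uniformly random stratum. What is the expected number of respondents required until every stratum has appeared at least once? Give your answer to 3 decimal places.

The wait to go from k to k+1 distinct strata is geometric with mean 17/(17-k).
E[T] = 17/17 + 17/16 + 17/15 + ... + 17/2 + 17/1 = 17·H_{17}.
H_{17} = 3.4396, so E[T] = 58.4724.

58.472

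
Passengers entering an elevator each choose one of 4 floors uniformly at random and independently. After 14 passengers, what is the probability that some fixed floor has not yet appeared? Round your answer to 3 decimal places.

On each passenger the fixed floor fails to appear with probability 3/4.
P(still missing after 14) = (3/4)^14 = 0.0178.

0.018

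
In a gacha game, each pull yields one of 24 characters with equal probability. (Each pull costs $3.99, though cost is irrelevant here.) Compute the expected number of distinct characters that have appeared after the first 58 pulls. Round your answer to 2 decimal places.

For each character, P(seen in 58 pulls) = 1 - (23/24)^58 = 0.915.
By linearity of expectation, E[distinct seen] = 24·(1 - (23/24)^58) = 21.967.

21.97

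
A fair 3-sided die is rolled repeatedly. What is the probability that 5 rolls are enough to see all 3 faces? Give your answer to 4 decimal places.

0.6173

By inclusion–exclusion over which faces are missing,
P(all seen) = Σ_{j=0}^{3} (-1)^j C(3,j)((3-j)/3)^5
= 1.00000 - 0.39506 + 0.01235 - 0.00000
= 0.61728.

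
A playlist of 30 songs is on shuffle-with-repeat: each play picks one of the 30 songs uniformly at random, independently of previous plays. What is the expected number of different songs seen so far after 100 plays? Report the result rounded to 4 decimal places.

For each song, P(seen in 100 plays) = 1 - (29/30)^100 = 0.96630.
By linearity of expectation, E[distinct seen] = 30·(1 - (29/30)^100) = 28.98890.

28.9889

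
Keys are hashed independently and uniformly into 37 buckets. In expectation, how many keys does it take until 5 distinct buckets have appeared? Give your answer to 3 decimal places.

5.294

With k distinct buckets already seen, the next new one arrives after an expected 37/(37-k) keys.
Sum over k = 0,...,4: E = 37/37 + 37/36 + 37/35 + 37/34 + 37/33 = 5.2944.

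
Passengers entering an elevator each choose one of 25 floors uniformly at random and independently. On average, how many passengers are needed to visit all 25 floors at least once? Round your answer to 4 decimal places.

After k distinct floors have appeared, the next passenger gives a new one with probability (25-k)/25, so the expected wait for the (k+1)-th is 25/(25-k).
E[T] = 25/25 + 25/24 + 25/23 + ... + 25/2 + 25/1 = 25·H_{25}.
H_{25} = 3.81596, so E[T] = 95.39895.

95.3990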